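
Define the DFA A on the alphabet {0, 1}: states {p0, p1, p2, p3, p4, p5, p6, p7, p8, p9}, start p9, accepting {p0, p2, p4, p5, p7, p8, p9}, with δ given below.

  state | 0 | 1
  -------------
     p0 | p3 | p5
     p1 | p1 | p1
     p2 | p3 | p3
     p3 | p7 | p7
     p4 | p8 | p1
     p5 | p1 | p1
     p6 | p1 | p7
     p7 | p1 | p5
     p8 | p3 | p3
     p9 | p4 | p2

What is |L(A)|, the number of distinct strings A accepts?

20

The useful subgraph on states {p2, p3, p4, p5, p7, p8, p9} is acyclic, so L(A) is finite; the longest accepting path visits 6 useful states, giving maximum string length 5.
Counting accepting paths from p9 by length: 1 of length 0, 2 of length 1, 1 of length 2, 4 of length 3, 8 of length 4, 4 of length 5. Total 20.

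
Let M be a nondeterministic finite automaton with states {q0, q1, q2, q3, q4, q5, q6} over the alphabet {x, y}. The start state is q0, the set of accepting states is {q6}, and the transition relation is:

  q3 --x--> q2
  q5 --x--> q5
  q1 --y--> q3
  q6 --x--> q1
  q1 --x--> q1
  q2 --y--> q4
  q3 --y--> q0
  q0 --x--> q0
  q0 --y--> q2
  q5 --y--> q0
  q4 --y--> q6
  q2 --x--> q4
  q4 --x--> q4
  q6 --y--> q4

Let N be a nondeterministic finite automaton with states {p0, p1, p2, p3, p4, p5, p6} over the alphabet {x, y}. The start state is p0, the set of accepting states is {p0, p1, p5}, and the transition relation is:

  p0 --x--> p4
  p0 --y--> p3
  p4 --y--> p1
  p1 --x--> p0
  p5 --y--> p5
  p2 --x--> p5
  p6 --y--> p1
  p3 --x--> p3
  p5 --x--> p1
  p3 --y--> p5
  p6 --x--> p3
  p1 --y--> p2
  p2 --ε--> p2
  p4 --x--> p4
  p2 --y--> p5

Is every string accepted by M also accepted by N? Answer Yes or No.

The string xyxy is in L(M) but not in L(N).
So L(M) ⊄ L(N).

No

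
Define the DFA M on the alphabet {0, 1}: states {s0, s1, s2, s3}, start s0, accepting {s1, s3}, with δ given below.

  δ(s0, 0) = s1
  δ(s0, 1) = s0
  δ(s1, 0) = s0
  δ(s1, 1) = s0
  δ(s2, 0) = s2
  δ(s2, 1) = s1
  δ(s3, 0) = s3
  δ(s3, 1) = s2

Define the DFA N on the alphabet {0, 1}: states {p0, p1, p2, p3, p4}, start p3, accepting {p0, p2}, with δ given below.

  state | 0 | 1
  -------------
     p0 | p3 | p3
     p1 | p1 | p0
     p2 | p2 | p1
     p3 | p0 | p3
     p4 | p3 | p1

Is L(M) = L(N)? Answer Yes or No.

Yes

Exploring the product automaton M × N from the start pair (s0, p3), following both machines on each input symbol, reaches 2 state pairs: (s0, p3), (s1, p0).
M accepts in {s1, s3} and N accepts in {p0, p2}. In every reachable pair the two components are either both accepting — (s1, p0) — or both non-accepting, so no string is accepted by exactly one of the machines: L(M) \ L(N) and L(N) \ L(M) are both empty.
Hence every string is accepted by M iff it is accepted by N, and the two languages coincide.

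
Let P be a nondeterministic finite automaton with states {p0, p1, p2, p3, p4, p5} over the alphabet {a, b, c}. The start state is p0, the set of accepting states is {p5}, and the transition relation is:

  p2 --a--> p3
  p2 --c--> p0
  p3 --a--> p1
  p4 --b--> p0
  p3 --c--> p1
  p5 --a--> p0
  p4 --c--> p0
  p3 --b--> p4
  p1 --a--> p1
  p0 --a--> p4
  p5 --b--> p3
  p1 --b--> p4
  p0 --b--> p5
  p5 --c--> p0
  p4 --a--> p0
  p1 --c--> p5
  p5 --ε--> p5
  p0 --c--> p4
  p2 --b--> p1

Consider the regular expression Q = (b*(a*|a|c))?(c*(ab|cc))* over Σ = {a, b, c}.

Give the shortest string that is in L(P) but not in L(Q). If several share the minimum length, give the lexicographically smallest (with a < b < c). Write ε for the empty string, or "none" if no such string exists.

abb

The string abb is accepted by P but not by Q.
No shorter string lies in the difference, and abb is the lexicographically first length-3 string in L(P) \ L(Q).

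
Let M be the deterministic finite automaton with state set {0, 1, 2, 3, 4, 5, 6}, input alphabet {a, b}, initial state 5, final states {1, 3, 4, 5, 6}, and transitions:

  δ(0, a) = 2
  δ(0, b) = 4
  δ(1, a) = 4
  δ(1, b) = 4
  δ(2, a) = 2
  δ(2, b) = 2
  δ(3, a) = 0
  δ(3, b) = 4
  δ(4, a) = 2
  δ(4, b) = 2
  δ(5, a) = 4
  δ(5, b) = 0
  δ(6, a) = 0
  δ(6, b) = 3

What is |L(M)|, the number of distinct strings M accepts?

The useful subgraph on states {0, 4, 5} is acyclic, so L(M) is finite; the longest accepting path visits 3 useful states, giving maximum string length 2.
Counting accepting paths from 5 by length: 1 of length 0, 1 of length 1, 1 of length 2. Total 3.

3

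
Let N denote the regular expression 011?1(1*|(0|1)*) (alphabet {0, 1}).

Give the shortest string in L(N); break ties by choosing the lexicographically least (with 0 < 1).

011

By inspection of the expression, no string of length less than 3 matches, and 011 is the lexicographically first match of length 3.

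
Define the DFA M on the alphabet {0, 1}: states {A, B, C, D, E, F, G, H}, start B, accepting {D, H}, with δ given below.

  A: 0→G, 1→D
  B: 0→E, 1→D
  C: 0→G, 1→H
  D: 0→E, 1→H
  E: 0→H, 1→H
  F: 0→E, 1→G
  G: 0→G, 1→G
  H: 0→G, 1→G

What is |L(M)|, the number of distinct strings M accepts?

The useful subgraph on states {B, D, E, H} is acyclic, so L(M) is finite; the longest accepting path visits 4 useful states, giving maximum string length 3.
Counting accepting paths from B by length: 1 of length 1, 3 of length 2, 2 of length 3. Total 6.

6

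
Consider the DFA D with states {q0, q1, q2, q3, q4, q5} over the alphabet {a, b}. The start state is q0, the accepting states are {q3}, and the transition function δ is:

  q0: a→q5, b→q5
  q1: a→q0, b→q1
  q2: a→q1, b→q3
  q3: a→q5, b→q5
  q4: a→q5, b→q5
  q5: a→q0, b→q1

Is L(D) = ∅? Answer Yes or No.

The states reachable from the start state are {q0, q1, q5}.
None of the accepting states {q3} is reachable, so no string is accepted and L(D) = ∅.

Yes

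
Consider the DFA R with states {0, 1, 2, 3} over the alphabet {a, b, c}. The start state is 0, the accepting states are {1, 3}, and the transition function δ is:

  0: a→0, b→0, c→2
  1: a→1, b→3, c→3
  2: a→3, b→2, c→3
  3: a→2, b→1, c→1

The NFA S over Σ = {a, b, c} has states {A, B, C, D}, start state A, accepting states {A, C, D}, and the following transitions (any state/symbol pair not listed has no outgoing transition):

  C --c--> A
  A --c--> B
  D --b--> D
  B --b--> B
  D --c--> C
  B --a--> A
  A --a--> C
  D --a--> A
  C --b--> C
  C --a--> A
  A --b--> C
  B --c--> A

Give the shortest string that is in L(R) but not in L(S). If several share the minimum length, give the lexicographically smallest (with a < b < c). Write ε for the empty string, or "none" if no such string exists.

The string acc is accepted by R but not by S.
No shorter string lies in the difference, and acc is the lexicographically first length-3 string in L(R) \ L(S).

acc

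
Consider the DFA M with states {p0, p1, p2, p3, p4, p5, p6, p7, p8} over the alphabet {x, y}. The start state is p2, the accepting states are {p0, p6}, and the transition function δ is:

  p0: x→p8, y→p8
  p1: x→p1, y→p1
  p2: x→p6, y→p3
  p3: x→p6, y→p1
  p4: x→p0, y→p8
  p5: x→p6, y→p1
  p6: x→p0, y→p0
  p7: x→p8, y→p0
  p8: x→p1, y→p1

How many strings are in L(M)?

The useful subgraph on states {p0, p2, p3, p6} is acyclic, so L(M) is finite; the longest accepting path visits 4 useful states, giving maximum string length 3.
Counting accepting paths from p2 by length: 1 of length 1, 3 of length 2, 2 of length 3. Total 6.

6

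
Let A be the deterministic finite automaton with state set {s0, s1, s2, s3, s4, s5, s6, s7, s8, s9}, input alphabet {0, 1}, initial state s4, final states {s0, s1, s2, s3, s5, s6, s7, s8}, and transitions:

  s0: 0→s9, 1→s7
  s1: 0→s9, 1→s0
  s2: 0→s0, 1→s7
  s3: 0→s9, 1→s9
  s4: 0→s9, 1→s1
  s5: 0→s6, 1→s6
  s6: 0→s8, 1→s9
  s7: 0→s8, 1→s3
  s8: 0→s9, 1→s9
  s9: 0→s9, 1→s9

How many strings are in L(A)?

5

The useful subgraph on states {s0, s1, s3, s4, s7, s8} is acyclic, so L(A) is finite; the longest accepting path visits 5 useful states, giving maximum string length 4.
Counting accepting paths from s4 by length: 1 of length 1, 1 of length 2, 1 of length 3, 2 of length 4. Total 5.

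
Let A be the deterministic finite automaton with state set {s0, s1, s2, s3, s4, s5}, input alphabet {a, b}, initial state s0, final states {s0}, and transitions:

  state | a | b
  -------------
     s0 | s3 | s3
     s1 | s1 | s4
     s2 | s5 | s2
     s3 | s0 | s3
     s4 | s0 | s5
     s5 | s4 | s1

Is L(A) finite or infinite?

State s0 is reachable from the start and can reach an accepting state, and it lies on the cycle s0 → s3 → s0.
Traversing that cycle any number of times yields accepted strings of unbounded length, so the language is infinite.

infinite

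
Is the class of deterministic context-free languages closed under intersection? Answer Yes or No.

DCFLs are closed under complement (normalise the DPDA to read all of its input, then flip the verdict). If they were also closed under intersection, De Morgan would make them closed under union; but {aⁿbⁿ : n≥0} and {aⁿb²ⁿ : n≥0} are DCFLs (push the a's; pop one per b, respectively one per two b's) whose union no deterministic PDA accepts: a DPDA for it would have a single run on aⁿb²ⁿ, accepting after the prefix aⁿbⁿ and accepting again after n more b's; an ordinary PDA that simulates it on a's and b's and, at any moment when it is accepting, may switch to reading only a fresh letter c while feeding each c to the simulation as a b, would accept aⁱbʲcᵏ (k≥1) exactly when both aⁱbʲ and aⁱbʲ⁺ᵏ are in the language, i.e. its language intersected with the regular set a*b*c⁺ would be exactly {aⁿbⁿcⁿ : n≥1} — impossible, since context-free languages are closed under intersection with regular sets and {aⁿbⁿcⁿ} is not context-free.

No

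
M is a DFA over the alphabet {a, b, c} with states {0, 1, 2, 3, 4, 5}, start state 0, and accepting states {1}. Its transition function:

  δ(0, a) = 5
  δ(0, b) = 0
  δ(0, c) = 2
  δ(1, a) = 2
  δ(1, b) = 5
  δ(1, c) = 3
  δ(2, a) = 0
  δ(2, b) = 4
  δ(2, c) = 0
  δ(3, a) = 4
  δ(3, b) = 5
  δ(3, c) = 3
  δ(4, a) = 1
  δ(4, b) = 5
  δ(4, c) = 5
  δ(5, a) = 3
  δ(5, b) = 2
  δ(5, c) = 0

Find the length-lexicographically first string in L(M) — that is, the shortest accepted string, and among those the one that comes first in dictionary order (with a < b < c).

cba

A breadth-first search from 0 reaches an accepting state first via the path 0 → 2 → 4 → 1 on input cba.
No string of length < 3 is accepted (BFS exhausts all shorter strings without reaching an accepting state), and cba is the lexicographically least accepting string of length 3.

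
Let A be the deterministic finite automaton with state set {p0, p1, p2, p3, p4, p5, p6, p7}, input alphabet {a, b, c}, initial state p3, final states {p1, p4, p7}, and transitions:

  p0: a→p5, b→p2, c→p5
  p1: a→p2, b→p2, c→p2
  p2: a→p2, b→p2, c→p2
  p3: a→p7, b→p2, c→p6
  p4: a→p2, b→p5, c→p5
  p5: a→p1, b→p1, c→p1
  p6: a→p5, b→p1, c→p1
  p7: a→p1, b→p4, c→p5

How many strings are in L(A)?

17

The useful subgraph on states {p1, p3, p4, p5, p6, p7} is acyclic, so L(A) is finite; the longest accepting path visits 5 useful states, giving maximum string length 4.
Counting accepting paths from p3 by length: 1 of length 1, 4 of length 2, 6 of length 3, 6 of length 4. Total 17.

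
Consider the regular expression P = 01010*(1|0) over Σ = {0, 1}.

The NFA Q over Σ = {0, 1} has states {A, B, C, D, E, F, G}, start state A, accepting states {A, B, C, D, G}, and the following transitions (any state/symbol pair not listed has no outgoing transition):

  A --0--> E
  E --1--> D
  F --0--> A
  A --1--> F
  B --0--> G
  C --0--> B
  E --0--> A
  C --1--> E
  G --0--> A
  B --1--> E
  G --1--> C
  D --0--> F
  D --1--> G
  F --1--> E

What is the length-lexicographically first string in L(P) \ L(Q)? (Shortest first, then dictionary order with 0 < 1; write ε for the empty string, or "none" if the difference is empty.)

The string 010100 is accepted by P but not by Q.
No shorter string lies in the difference, and 010100 is the lexicographically first length-6 string in L(P) \ L(Q).

010100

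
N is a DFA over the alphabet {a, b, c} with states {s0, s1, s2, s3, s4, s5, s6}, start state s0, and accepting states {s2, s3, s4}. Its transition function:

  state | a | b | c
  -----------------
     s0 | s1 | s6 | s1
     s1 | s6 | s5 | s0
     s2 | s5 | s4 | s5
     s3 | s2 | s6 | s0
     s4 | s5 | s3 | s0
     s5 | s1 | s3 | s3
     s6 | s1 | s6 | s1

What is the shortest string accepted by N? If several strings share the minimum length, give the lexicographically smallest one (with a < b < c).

abb

A breadth-first search from s0 reaches an accepting state first via the path s0 → s1 → s5 → s3 on input abb.
No string of length < 3 is accepted (BFS exhausts all shorter strings without reaching an accepting state), and abb is the lexicographically least accepting string of length 3.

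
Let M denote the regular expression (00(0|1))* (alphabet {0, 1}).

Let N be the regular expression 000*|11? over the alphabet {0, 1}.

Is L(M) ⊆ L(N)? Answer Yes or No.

No

The empty string ε is in L(M) but not in L(N).
So L(M) ⊄ L(N).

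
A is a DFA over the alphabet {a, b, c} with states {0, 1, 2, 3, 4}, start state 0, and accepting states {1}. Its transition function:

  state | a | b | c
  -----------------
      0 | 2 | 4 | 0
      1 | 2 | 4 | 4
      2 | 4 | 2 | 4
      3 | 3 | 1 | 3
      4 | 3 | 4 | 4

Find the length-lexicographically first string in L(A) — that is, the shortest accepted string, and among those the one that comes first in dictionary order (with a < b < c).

bab

A breadth-first search from 0 reaches an accepting state first via the path 0 → 4 → 3 → 1 on input bab.
No string of length < 3 is accepted (BFS exhausts all shorter strings without reaching an accepting state), and bab is the lexicographically least accepting string of length 3.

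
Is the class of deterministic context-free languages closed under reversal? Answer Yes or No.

L = {c bⁿaⁿ : n≥0} ∪ {d b²ⁿaⁿ : n≥0} is a DCFL: the first symbol tells a deterministic PDA whether to pop one or two b's per a. Its reversal Lᴿ = {aⁿbⁿ c : n≥0} ∪ {aⁿb²ⁿ d : n≥0} is not. DCFLs are closed under right quotient by regular languages, and Lᴿ/{c, d} = {aⁿbⁿ : n≥0} ∪ {aⁿb²ⁿ : n≥0} — the standard context-free language accepted by no deterministic PDA (intuitively the machine would have to commit to a b-to-a ratio before the distinguishing marker arrives; formally, a DPDA for it would have a single run on aⁿb²ⁿ, accepting after the prefix aⁿbⁿ and accepting again after n more b's; an ordinary PDA that simulates it on a's and b's and, at any moment when it is accepting, may switch to reading only a fresh letter e while feeding each e to the simulation as a b, would accept aⁱbʲeᵏ (k≥1) exactly when both aⁱbʲ and aⁱbʲ⁺ᵏ are in the language, i.e. its language intersected with the regular set a*b*e⁺ would be exactly {aⁿbⁿeⁿ : n≥1} — impossible, since context-free languages are closed under intersection with regular sets and {aⁿbⁿeⁿ} is not context-free). So Lᴿ cannot be a DCFL.

No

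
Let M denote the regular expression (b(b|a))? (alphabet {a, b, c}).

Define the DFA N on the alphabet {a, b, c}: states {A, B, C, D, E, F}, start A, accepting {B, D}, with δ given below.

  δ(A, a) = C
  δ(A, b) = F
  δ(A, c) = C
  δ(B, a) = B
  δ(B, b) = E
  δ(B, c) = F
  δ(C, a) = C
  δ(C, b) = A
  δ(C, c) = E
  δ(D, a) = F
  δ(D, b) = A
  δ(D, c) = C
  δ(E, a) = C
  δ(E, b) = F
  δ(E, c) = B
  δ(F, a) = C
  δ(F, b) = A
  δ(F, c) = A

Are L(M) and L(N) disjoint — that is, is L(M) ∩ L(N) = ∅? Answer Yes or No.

Yes

Converting the expression M to a DFA (subset construction, then merging equivalent states) gives the minimal DFA with states {m0, m1, m2, m3}, start state m0, accepting states {m0, m3} and transitions m0: a→m1, b→m2, c→m1; m1: a→m1, b→m1, c→m1; m2: a→m3, b→m3, c→m1; m3: a→m1, b→m1, c→m1.
Exploring the product automaton M × N from the start pair (m0, A), following both machines on each input symbol, reaches 9 state pairs: (m0, A), (m1, C), (m2, F), (m1, A), (m1, E), (m3, C), (m3, A), (m1, F), (m1, B).
M accepts in {m0, m3} and N accepts in {B, D}; no reachable pair has both components accepting, so no string drives both machines to acceptance simultaneously and L(M) ∩ L(N) = ∅.
So no string is accepted by both, and the intersection is empty.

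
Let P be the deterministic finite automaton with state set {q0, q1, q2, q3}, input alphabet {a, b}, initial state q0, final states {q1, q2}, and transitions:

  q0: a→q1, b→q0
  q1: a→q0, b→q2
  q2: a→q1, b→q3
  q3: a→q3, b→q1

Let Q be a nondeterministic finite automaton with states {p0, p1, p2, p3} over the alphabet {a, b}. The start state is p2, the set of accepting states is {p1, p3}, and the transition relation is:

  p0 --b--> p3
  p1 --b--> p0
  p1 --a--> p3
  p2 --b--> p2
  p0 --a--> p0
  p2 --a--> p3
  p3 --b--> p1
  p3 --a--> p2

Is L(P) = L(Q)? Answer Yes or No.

Exploring the product automaton P × Q from the start pair (q0, p2), following both machines on each input symbol, reaches 4 state pairs: (q0, p2), (q1, p3), (q2, p1), (q3, p0).
P accepts in {q1, q2} and Q accepts in {p1, p3}. In every reachable pair the two components are either both accepting — (q1, p3), (q2, p1) — or both non-accepting, so no string is accepted by exactly one of the machines: L(P) \ L(Q) and L(Q) \ L(P) are both empty.
Hence every string is accepted by P iff it is accepted by Q, and the two languages coincide.

Yes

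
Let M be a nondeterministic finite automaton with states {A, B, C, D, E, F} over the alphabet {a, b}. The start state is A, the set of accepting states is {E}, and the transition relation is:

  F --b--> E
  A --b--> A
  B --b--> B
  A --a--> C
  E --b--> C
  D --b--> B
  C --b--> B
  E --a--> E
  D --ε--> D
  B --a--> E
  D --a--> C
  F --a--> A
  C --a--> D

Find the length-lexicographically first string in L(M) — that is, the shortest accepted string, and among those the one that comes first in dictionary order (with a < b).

aba

A breadth-first search from A reaches an accepting state first via the path A → C → B → E on input aba.
No string of length < 3 is accepted (BFS exhausts all shorter strings without reaching an accepting state), and aba is the lexicographically least accepting string of length 3.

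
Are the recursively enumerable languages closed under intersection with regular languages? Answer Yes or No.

First check the input against a DFA for the regular language; if it passes, run the recogniser for L and accept when it does.
So the recursively enumerable languages are closed under intersection with a regular language.

Yes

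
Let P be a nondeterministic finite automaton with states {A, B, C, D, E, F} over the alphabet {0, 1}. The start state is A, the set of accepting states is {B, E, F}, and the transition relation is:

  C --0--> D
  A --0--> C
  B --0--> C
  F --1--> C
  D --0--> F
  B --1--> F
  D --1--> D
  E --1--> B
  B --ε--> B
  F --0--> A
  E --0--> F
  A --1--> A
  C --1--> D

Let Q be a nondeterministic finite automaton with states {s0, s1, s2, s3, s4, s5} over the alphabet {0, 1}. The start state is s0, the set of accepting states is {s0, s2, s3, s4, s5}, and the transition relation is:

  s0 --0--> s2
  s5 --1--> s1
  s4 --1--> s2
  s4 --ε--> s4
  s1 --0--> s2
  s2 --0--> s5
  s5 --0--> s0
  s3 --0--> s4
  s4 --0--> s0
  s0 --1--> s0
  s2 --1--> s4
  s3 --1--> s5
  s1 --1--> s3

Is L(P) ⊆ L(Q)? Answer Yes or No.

Exploring the product automaton P × Q from the start pair (A, s0), following both machines on each input symbol, reaches 21 state pairs: (A, s0), (C, s2), (D, s5), (D, s4), (F, s0), (D, s1), (D, s2), (A, s2), (C, s0), (F, s2), (D, s3), (F, s5), (C, s5), (A, s4), (D, s0), (A, s5), (C, s4), (F, s4), (C, s1), (A, s1), (A, s3).
P accepts in {B, E, F} and Q accepts in {s0, s2, s3, s4, s5}. The reachable pairs whose P-component is accepting are (F, s0), (F, s2), (F, s5), (F, s4); in each of them the Q-component is accepting too, so the product for L(P) \ L(Q) (P-component accepting, Q-component rejecting) has no reachable accepting pair and the difference is empty.
Hence every string in L(P) is also in L(Q).

Yes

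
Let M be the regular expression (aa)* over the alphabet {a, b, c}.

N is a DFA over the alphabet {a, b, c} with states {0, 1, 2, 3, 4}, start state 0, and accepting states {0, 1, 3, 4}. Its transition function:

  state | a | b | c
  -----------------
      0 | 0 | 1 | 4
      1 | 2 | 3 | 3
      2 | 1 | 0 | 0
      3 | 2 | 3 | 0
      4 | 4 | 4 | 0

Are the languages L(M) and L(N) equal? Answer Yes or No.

No

The string a is accepted by N but rejected by M.
So L(M) ≠ L(N).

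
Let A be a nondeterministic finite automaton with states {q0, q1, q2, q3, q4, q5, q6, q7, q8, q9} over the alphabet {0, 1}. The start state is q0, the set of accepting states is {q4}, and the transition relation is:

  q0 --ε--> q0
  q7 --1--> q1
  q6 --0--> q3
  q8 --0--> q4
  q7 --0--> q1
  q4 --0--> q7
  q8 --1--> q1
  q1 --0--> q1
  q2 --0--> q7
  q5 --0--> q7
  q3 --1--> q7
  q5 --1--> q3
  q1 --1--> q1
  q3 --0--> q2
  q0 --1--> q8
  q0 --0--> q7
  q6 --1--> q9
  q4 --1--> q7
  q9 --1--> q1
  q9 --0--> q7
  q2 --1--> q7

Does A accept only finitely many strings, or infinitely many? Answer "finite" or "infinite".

The useful states (reachable from q0 and able to reach an accepting state) are {q0, q4, q8}.
Restricted to these states the transition graph has no cycle, so every accepting path has bounded length and L is finite.

finite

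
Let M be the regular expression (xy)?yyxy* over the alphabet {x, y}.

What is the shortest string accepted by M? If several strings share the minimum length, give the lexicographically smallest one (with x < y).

By inspection of the expression, no string of length less than 3 matches, and yyx is the lexicographically first match of length 3.

yyx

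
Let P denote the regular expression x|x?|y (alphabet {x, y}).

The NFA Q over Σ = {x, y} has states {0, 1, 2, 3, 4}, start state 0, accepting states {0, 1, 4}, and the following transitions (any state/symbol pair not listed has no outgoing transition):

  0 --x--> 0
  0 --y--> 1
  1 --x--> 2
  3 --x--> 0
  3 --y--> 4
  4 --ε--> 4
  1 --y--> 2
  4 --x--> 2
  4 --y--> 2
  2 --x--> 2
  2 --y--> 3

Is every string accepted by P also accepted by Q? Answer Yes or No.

Yes

Converting the expression P to a DFA (subset construction, then merging equivalent states) gives the minimal DFA with states {p0, p1, p2}, start state p0, accepting states {p0, p1} and transitions p0: x→p1, y→p1; p1: x→p2, y→p2; p2: x→p2, y→p2.
Exploring the product automaton P × Q from the start pair (p0, 0), following both machines on each input symbol, reaches 8 state pairs: (p0, 0), (p1, 0), (p1, 1), (p2, 0), (p2, 1), (p2, 2), (p2, 3), (p2, 4).
P accepts in {p0, p1} and Q accepts in {0, 1, 4}. The reachable pairs whose P-component is accepting are (p0, 0), (p1, 0), (p1, 1); in each of them the Q-component is accepting too, so the product for L(P) \ L(Q) (P-component accepting, Q-component rejecting) has no reachable accepting pair and the difference is empty.
Hence every string in L(P) is also in L(Q).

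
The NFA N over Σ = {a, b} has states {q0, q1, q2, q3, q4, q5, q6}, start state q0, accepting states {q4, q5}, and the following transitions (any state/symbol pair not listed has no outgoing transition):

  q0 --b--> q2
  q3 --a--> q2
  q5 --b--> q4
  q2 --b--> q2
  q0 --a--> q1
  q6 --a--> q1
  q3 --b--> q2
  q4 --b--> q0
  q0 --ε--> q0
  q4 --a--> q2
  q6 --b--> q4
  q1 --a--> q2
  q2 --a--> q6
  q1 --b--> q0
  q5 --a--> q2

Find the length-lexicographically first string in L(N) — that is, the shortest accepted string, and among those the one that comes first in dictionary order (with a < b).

bab

A breadth-first search from q0 reaches an accepting state first via the path q0 → q2 → q6 → q4 on input bab.
No string of length < 3 is accepted (BFS exhausts all shorter strings without reaching an accepting state), and bab is the lexicographically least accepting string of length 3.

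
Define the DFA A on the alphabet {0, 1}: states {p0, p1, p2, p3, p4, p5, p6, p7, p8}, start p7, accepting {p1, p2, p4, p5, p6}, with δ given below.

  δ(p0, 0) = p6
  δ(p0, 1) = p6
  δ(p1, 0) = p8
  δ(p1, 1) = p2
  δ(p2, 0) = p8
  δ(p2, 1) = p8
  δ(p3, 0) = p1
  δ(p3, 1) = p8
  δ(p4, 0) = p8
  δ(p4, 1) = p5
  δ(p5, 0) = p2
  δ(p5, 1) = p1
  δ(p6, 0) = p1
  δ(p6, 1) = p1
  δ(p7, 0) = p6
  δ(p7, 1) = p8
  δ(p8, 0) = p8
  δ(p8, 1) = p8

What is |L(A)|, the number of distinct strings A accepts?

The useful subgraph on states {p1, p2, p6, p7} is acyclic, so L(A) is finite; the longest accepting path visits 4 useful states, giving maximum string length 3.
Counting accepting paths from p7 by length: 1 of length 1, 2 of length 2, 2 of length 3. Total 5.

5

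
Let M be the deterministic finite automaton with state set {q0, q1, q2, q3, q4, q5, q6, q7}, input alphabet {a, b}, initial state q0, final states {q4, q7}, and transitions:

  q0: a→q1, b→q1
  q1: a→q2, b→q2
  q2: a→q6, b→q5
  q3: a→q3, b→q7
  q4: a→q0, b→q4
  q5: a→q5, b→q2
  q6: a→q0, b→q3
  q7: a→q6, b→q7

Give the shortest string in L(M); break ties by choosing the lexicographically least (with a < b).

aaabb

A breadth-first search from q0 reaches an accepting state first via the path q0 → q1 → q2 → q6 → q3 → q7 on input aaabb.
No string of length < 5 is accepted (BFS exhausts all shorter strings without reaching an accepting state), and aaabb is the lexicographically least accepting string of length 5.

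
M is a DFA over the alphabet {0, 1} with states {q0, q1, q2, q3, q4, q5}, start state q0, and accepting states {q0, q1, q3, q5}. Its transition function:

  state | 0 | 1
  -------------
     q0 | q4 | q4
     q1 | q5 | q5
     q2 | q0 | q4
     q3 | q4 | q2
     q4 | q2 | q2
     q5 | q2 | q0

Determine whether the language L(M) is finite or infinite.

infinite

State q0 is reachable from the start and can reach an accepting state, and it lies on the cycle q0 → q4 → q2 → q0.
Traversing that cycle any number of times yields accepted strings of unbounded length, so the language is infinite.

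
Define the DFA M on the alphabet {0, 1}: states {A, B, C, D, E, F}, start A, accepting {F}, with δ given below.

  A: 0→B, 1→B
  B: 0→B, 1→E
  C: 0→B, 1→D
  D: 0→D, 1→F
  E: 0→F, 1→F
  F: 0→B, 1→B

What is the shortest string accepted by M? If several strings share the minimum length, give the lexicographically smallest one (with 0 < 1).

010

A breadth-first search from A reaches an accepting state first via the path A → B → E → F on input 010.
No string of length < 3 is accepted (BFS exhausts all shorter strings without reaching an accepting state), and 010 is the lexicographically least accepting string of length 3.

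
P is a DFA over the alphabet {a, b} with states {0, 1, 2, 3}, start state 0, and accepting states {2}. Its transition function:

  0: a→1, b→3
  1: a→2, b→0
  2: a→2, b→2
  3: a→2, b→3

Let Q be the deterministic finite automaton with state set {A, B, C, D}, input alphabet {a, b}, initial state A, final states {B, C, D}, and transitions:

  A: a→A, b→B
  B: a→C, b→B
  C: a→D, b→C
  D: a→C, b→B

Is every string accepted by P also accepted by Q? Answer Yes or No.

No

The string aa is in L(P) but not in L(Q).
So L(P) ⊄ L(Q).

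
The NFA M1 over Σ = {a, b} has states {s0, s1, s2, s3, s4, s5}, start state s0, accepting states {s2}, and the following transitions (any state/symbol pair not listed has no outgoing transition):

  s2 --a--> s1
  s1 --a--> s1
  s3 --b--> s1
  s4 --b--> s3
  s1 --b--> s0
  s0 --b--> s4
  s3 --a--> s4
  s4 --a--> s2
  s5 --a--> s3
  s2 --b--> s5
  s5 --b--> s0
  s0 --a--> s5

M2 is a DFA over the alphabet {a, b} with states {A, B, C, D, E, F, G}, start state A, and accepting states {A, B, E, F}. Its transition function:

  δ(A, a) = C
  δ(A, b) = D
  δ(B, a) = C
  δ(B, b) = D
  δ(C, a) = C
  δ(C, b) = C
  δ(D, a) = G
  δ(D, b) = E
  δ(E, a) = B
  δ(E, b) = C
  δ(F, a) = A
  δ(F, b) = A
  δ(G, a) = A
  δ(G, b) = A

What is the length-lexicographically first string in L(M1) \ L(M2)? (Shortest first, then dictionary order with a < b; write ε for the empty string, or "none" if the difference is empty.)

ba

The string ba is accepted by M1 but not by M2.
No shorter string lies in the difference, and ba is the lexicographically first length-2 string in L(M1) \ L(M2).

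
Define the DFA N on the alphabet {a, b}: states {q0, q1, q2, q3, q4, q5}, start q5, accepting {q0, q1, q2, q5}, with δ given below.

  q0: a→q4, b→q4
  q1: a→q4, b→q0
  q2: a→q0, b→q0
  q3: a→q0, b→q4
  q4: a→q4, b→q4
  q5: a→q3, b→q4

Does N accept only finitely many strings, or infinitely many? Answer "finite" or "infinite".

finite

The useful states (reachable from q5 and able to reach an accepting state) are {q0, q3, q5}.
Restricted to these states the transition graph has no cycle, so every accepting path has bounded length and L is finite.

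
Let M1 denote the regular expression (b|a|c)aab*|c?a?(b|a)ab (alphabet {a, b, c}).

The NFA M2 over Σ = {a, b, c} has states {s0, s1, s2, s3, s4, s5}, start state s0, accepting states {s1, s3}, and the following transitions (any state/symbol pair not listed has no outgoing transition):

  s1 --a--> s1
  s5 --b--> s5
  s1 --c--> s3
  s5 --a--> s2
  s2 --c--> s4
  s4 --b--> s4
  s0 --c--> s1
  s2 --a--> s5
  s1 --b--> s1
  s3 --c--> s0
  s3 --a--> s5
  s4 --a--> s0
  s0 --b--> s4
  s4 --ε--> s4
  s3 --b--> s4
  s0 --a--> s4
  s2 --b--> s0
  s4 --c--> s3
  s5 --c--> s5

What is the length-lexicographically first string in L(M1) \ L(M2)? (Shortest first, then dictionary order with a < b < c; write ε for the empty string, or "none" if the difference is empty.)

The string aaa is accepted by M1 but not by M2.
No shorter string lies in the difference, and aaa is the lexicographically first length-3 string in L(M1) \ L(M2).

aaa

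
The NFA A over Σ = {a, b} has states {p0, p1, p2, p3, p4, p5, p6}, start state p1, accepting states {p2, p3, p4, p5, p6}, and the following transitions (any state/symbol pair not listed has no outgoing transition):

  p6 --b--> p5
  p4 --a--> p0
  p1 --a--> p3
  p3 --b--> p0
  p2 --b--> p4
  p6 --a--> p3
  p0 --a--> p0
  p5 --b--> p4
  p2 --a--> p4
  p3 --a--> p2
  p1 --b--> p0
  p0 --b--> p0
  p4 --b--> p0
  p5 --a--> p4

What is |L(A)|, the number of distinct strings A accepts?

The useful subgraph on states {p1, p2, p3, p4} is acyclic, so L(A) is finite; the longest accepting path visits 4 useful states, giving maximum string length 3.
Counting accepting paths from p1 by length: 1 of length 1, 1 of length 2, 2 of length 3. Total 4.

4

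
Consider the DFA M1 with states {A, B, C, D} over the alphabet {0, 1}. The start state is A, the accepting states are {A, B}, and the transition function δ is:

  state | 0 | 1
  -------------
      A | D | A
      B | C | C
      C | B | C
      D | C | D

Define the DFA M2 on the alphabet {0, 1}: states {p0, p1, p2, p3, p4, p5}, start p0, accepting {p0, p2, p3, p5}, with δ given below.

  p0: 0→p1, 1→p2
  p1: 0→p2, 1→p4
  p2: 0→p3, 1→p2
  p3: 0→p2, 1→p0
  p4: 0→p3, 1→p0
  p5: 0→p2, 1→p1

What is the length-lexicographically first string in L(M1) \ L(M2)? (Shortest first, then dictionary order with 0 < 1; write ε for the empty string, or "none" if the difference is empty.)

The string 00010 is accepted by M1 but not by M2.
No shorter string lies in the difference, and 00010 is the lexicographically first length-5 string in L(M1) \ L(M2).

00010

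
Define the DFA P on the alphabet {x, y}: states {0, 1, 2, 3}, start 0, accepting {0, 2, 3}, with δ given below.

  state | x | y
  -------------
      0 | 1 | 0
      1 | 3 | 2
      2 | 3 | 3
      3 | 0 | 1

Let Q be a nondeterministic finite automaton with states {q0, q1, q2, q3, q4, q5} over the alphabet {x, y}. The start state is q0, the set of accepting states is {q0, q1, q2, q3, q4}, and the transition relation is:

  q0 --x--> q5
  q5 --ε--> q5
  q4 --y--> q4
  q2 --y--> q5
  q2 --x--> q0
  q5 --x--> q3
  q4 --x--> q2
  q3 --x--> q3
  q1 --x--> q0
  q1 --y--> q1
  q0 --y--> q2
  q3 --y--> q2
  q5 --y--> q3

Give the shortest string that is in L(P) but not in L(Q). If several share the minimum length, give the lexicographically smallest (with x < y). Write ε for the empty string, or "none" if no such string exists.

The string yy is accepted by P but not by Q.
No shorter string lies in the difference, and yy is the lexicographically first length-2 string in L(P) \ L(Q).

yy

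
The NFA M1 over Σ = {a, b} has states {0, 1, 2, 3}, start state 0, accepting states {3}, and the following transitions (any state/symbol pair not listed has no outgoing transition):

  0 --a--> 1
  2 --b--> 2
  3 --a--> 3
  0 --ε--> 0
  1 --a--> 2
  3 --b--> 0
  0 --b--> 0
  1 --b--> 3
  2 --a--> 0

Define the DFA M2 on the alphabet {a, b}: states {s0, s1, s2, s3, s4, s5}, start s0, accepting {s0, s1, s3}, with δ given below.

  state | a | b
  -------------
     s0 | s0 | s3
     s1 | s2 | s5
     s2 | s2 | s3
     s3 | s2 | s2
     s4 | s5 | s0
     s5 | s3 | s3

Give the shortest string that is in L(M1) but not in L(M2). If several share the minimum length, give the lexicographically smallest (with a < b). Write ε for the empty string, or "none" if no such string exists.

The string aba is accepted by M1 but not by M2.
No shorter string lies in the difference, and aba is the lexicographically first length-3 string in L(M1) \ L(M2).

aba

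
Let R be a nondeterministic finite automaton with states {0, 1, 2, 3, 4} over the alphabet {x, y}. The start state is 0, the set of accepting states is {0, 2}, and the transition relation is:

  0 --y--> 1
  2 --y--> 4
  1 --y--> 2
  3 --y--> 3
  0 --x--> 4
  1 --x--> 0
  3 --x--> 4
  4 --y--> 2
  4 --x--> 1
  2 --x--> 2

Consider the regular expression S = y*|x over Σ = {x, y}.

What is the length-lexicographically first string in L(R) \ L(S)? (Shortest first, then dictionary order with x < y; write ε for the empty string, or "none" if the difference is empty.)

xy

The string xy is accepted by R but not by S.
No shorter string lies in the difference, and xy is the lexicographically first length-2 string in L(R) \ L(S).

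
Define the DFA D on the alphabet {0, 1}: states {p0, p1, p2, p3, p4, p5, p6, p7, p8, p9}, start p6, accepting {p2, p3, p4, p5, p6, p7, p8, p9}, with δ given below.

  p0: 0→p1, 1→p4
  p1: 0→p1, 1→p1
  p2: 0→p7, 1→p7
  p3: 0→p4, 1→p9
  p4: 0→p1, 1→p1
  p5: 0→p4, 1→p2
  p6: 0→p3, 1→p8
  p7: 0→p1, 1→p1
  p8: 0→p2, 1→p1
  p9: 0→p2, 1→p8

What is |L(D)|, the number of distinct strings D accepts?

The useful subgraph on states {p2, p3, p4, p6, p7, p8, p9} is acyclic, so L(D) is finite; the longest accepting path visits 6 useful states, giving maximum string length 5.
Counting accepting paths from p6 by length: 1 of length 0, 2 of length 1, 3 of length 2, 4 of length 3, 3 of length 4, 2 of length 5. Total 15.

15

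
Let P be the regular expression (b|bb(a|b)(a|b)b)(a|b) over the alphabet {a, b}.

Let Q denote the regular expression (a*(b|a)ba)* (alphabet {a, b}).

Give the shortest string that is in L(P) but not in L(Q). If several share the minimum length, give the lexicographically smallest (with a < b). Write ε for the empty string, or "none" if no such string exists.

The string ba is accepted by P but not by Q.
No shorter string lies in the difference, and ba is the lexicographically first length-2 string in L(P) \ L(Q).

ba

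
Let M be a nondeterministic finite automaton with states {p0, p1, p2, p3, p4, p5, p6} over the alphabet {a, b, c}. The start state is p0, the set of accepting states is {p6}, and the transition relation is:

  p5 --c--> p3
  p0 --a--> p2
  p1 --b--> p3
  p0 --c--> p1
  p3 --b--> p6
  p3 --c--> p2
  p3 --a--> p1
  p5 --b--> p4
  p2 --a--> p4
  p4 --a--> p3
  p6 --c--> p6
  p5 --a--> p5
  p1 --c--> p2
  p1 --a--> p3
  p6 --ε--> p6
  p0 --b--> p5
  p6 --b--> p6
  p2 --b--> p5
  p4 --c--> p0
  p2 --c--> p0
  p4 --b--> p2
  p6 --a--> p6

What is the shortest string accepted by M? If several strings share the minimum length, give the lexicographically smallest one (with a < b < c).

A breadth-first search from p0 reaches an accepting state first via the path p0 → p5 → p3 → p6 on input bcb.
No string of length < 3 is accepted (BFS exhausts all shorter strings without reaching an accepting state), and bcb is the lexicographically least accepting string of length 3.

bcb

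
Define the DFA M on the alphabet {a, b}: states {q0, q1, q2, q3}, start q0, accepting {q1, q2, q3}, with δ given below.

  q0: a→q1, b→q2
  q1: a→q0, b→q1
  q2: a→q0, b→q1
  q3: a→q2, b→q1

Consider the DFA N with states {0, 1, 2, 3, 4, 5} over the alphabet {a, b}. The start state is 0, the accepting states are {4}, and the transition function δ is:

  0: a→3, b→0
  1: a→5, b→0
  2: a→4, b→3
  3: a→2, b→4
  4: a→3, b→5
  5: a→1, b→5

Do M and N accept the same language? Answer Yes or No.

No

The string a is accepted by M but rejected by N.
So L(M) ≠ L(N).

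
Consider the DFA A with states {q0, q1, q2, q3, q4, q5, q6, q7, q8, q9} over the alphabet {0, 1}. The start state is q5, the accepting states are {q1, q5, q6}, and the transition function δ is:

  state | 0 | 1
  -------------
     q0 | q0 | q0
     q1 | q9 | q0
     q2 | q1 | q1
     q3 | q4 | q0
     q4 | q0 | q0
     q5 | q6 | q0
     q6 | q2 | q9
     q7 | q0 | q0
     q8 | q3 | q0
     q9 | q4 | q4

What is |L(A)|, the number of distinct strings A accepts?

The useful subgraph on states {q1, q2, q5, q6} is acyclic, so L(A) is finite; the longest accepting path visits 4 useful states, giving maximum string length 3.
Counting accepting paths from q5 by length: 1 of length 0, 1 of length 1, 2 of length 3. Total 4.

4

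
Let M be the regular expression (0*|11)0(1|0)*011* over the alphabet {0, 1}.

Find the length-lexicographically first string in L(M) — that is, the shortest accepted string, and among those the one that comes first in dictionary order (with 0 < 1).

By inspection of the expression, no string of length less than 3 matches, and 001 is the lexicographically first match of length 3.

001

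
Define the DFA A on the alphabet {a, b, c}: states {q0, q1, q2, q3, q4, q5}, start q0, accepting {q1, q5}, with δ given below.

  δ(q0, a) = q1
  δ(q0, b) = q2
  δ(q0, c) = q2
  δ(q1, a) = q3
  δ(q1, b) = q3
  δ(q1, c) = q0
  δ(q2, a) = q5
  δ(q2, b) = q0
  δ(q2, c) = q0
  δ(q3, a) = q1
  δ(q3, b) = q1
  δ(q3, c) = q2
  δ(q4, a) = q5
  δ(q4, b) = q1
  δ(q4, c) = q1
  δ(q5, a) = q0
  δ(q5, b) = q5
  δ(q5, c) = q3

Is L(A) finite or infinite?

State q0 is reachable from the start and can reach an accepting state, and it lies on the cycle q0 → q1 → q0.
Traversing that cycle any number of times yields accepted strings of unbounded length, so the language is infinite.

infinite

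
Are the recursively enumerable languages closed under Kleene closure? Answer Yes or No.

Yes

Dovetail over all factorisations of the input into blocks and all step bounds, running the recogniser for L on every block of a factorisation; accept if some factorisation has all of its blocks accepted.
So the recursively enumerable languages are closed under Kleene star.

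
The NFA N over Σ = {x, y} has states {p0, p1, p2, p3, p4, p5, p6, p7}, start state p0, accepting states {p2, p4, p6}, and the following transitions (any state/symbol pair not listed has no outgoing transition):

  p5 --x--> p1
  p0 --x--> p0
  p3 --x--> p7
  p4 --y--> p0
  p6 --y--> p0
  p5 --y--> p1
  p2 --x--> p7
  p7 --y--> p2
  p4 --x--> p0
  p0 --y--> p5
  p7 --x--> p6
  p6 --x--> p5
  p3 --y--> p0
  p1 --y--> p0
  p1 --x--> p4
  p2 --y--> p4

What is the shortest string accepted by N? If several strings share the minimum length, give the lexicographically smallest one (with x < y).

A breadth-first search from p0 reaches an accepting state first via the path p0 → p5 → p1 → p4 on input yxx.
No string of length < 3 is accepted (BFS exhausts all shorter strings without reaching an accepting state), and yxx is the lexicographically least accepting string of length 3.

yxx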